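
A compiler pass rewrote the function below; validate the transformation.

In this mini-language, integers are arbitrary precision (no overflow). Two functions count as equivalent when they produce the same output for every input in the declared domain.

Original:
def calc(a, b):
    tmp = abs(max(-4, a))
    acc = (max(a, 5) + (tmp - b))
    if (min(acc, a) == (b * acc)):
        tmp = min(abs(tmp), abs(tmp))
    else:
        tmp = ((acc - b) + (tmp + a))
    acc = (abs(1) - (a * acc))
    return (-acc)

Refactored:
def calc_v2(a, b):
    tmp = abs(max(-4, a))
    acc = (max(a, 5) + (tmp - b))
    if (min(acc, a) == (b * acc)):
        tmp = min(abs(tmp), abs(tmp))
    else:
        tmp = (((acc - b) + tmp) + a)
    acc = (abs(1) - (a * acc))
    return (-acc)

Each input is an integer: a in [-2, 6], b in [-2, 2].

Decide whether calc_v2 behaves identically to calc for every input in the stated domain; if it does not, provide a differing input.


Side by side, the visible changes include: same computation, different form.
One worked example (a=1, b=0) — calc: tmp = 1; acc = 6; (min(acc, a) == (b * acc)) -> false; tmp = 8; acc = -5; return 5; calc_v2: tmp = 1; acc = 6; (min(acc, a) == (b * acc)) -> false; tmp = 8; acc = -5; return 5; agreement on 5.
An exhaustive pass over the 45 declared inputs shows identical outputs.
verdict: equivalent


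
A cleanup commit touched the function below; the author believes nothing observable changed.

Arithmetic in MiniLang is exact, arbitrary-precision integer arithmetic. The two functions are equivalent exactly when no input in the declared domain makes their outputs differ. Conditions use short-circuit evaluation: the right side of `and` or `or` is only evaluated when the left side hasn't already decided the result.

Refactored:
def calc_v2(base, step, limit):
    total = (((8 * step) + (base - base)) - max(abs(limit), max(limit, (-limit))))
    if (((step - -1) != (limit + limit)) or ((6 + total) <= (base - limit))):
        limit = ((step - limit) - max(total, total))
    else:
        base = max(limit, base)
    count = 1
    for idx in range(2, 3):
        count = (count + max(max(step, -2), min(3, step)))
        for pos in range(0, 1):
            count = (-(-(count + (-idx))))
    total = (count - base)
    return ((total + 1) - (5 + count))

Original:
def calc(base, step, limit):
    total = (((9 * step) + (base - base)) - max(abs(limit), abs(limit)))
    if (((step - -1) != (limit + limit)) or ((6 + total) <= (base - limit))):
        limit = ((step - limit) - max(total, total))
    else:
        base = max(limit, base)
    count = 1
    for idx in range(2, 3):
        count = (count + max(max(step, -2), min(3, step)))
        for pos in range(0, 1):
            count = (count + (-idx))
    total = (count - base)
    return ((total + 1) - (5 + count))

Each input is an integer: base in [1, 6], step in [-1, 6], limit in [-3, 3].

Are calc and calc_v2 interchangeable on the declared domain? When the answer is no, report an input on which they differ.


The suspicious edit (`9` became `8`) never changes the result for any input inside the declared domain; all 336 inputs agree.
verdict: equivalent


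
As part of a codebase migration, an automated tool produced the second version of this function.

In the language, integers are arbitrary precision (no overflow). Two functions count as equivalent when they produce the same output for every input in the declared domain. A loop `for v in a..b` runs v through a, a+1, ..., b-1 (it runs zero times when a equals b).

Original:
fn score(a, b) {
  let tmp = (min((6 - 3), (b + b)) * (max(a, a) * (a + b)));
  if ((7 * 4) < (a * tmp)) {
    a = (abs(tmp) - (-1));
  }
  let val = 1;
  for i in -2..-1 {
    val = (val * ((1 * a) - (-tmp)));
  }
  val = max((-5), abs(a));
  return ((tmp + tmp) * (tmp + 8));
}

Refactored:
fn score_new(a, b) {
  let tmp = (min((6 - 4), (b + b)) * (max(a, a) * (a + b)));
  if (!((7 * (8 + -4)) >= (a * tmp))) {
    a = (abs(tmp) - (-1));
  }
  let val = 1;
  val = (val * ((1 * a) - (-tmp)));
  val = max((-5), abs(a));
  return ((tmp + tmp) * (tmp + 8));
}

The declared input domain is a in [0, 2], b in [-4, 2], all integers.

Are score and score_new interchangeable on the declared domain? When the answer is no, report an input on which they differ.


Take a=1, b=2.
score: tmp := 9 | ((7 * 4) < (a * tmp)): false | val := 1 | iter i=-2: | val := 10 | val := 1 | result 306
score_new: tmp := 6 | (!((7 * (8 + -4)) >= (a * tmp))): false | val := 1 | val := 7 | val := 1 | result 168
306 vs 168 — the two versions disagree here.
verdict: not equivalent; witness: a=1, b=2


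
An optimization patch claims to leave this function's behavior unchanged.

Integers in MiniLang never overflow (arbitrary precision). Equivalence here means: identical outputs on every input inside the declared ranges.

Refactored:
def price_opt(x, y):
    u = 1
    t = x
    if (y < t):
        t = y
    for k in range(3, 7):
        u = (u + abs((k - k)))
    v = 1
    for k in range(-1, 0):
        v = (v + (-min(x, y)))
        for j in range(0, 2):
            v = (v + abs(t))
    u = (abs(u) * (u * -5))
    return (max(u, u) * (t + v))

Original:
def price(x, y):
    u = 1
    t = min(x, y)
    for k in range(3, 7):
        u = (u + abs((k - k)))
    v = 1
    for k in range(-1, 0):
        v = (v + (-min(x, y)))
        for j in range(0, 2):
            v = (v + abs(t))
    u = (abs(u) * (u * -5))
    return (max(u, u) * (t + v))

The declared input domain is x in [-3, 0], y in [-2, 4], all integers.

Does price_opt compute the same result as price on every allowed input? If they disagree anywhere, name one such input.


Side by side, the visible changes include: statement counts differ; also branching structure differs; also min/max/abs usage differs; also comparison usage differs.
One worked example (x=0, y=-1) — price: u=1, then t=-1, then (k=3), then u=1, then (k=4), then u=1, then (k=5), then u=1, then (k=6), then u=1, then v=1, then (k=-1), then v=2, then (j=0), then v=3, then (j=1), then v=4, then u=-5, then returns -15; price_opt: u=1, then t=0, then (y < t) is true, then t=-1, then (k=3), then u=1, then (k=4), then u=1, then (k=5), then u=1, then (k=6), then u=1, then v=1, then (k=-1), then v=2, then (j=0), then v=3, then (j=1), then v=4, then u=-5, then returns -15; agreement on -15.
Checked all 28 inputs in the declared domain: the outputs agree on every one.
verdict: equivalent


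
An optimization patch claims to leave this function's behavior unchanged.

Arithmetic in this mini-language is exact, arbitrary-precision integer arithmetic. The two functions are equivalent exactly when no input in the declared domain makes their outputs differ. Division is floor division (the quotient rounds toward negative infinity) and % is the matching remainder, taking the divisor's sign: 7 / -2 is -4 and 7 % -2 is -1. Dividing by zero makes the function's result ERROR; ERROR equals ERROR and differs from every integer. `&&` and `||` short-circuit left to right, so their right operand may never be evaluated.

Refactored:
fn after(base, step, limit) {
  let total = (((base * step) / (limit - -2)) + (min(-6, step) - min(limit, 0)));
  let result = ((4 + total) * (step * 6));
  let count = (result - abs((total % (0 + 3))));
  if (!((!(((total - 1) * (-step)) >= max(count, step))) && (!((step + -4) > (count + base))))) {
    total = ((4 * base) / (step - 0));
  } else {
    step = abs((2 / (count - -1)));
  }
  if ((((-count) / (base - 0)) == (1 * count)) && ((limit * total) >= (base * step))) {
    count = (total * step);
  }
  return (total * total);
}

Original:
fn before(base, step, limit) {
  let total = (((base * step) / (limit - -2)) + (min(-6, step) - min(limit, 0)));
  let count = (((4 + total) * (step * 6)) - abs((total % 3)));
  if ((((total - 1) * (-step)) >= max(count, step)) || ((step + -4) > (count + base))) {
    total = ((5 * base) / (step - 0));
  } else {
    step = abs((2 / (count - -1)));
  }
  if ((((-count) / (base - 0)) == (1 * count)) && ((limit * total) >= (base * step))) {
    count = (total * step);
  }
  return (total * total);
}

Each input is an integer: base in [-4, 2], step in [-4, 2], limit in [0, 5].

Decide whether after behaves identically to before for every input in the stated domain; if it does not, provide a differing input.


Take base=-4, step=-4, limit=0.
before: total=2, then count=-146, then ((((total - 1) * (-step)) >= max(count, step)) || ((step + -4) > (count + base))) is true, then total=5, then ((((-count) / (base - 0)) == (1 * count)) && ((limit * total) >= (base * step))) is false, then returns 25
after: total=2, then result=-144, then count=-146, then (!((!(((total - 1) * (-step)) >= max(count, step))) && (!((step + -4) > (count + base))))) is true, then total=4, then ((((-count) / (base - 0)) == (1 * count)) && ((limit * total) >= (base * step))) is false, then returns 16
25 against 16: the behavior changed.
verdict: not equivalent; witness: base=-4, step=-4, limit=0


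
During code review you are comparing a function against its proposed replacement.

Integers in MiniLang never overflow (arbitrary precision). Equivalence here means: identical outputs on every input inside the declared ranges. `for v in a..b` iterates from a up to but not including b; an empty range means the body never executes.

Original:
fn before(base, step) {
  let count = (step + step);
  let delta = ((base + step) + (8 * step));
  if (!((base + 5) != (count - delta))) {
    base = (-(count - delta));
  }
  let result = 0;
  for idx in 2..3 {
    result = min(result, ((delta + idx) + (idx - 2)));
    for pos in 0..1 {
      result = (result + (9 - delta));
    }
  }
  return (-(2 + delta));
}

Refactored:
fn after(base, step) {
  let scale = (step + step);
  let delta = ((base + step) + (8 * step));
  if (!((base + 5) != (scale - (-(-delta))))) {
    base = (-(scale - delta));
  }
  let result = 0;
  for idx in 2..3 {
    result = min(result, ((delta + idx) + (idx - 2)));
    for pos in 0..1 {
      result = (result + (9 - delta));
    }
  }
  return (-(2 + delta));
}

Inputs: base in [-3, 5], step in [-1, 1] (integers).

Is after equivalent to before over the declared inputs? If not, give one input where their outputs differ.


The two versions differ — the changes include local variable names differ.
Spot check at base=4, step=1 — before: count = 2; delta = 13; (!((base + 5) != (count - delta))) -> false; result = 0; [idx=2]; result = 0; [pos=0]; result = -4; return -15. after: scale = 2; delta = 13; (!((base + 5) != (scale - (-(-delta))))) -> false; result = 0; [idx=2]; result = 0; [pos=0]; result = -4; return -15. Both give -15.
An exhaustive pass over the 27 declared inputs shows identical outputs.
verdict: equivalent


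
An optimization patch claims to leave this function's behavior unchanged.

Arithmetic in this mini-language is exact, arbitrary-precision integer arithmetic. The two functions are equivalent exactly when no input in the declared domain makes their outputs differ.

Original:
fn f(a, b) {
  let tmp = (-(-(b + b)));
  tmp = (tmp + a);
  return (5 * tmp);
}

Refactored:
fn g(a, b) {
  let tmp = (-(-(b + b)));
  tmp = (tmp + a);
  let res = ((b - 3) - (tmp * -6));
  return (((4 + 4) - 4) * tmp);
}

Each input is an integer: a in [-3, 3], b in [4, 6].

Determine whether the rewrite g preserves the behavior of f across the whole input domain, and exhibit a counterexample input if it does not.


Try a=-3, b=4.
f: tmp becomes 8; next tmp becomes 5; next final value 25
g: tmp becomes 8; next tmp becomes 5; next res becomes 31; next final value 20
25 against 20: the behavior changed.
verdict: not equivalent; witness: a=-3, b=4


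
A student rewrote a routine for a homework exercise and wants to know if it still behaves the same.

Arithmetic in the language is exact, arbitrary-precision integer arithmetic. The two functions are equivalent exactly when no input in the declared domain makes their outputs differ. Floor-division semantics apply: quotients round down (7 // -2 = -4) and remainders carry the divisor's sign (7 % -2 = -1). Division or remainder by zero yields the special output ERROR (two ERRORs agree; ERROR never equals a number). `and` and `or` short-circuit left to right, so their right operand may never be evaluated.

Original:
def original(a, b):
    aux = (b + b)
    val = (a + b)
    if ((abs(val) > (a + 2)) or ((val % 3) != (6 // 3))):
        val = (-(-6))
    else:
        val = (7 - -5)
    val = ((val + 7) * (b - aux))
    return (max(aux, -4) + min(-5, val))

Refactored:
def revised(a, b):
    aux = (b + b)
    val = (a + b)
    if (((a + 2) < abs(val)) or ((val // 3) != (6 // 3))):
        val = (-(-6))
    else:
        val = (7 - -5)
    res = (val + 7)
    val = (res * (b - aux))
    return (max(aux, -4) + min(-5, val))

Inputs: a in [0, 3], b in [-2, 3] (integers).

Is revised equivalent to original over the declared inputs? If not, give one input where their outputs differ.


Input a=0, b=2: -34 from original versus -22 from revised.
verdict: not equivalent; witness: a=0, b=2


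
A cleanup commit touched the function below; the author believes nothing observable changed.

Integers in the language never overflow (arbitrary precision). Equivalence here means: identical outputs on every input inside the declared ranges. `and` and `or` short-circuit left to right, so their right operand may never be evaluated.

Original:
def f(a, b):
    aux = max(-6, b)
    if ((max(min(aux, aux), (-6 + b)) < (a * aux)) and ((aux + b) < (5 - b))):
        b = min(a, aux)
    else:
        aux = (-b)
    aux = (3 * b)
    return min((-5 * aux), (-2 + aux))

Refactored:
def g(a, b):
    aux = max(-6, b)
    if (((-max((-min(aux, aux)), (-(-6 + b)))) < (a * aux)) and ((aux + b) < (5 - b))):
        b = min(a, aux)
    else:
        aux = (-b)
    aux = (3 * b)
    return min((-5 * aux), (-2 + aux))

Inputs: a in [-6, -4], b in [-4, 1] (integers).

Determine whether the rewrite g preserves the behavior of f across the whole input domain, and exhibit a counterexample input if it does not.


Input a=-6, b=0: -2 from f versus -20 from g.
verdict: not equivalent; witness: a=-6, b=0


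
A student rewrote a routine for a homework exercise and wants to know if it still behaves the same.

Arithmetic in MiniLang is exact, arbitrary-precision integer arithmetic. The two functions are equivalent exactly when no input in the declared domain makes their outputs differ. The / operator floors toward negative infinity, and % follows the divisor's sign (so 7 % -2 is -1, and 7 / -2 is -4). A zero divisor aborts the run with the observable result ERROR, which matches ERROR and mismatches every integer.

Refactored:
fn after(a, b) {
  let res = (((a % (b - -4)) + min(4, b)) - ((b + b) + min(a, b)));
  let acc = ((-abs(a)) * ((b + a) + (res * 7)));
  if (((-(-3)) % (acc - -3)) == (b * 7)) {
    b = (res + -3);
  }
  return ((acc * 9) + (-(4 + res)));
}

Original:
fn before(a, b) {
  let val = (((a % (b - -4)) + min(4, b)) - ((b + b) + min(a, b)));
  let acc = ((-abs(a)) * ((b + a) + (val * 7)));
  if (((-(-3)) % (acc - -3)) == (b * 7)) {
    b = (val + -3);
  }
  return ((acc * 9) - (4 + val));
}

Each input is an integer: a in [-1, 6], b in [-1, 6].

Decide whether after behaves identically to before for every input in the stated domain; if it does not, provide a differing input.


Equivalent — the differences include arithmetic usage differs; and local variable names differ, yet no declared input distinguishes the two.
Spot check at a=2, b=6 — before: val=-8, then acc=96, then (((-(-3)) % (acc - -3)) == (b * 7)) is false, then returns 868. after: res=-8, then acc=96, then (((-(-3)) % (acc - -3)) == (b * 7)) is false, then returns 868. Both give 868.
Across all 64 domain points the two functions coincide.
verdict: equivalent


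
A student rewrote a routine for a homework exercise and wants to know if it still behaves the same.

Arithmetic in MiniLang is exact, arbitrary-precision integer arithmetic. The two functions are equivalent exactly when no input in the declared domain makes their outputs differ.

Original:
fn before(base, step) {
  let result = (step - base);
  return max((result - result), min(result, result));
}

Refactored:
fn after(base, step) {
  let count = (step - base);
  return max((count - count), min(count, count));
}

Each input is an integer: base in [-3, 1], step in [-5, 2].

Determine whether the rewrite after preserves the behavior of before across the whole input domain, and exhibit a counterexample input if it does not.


Equivalent — the differences include local variable names differ, yet no declared input distinguishes the two.
Tracing base=1, step=-4: before: result=-5, then returns 0 | after: count=-5, then returns 0 — matching result 0.
Sweeping the whole domain (40 inputs) finds no disagreement.
verdict: equivalent


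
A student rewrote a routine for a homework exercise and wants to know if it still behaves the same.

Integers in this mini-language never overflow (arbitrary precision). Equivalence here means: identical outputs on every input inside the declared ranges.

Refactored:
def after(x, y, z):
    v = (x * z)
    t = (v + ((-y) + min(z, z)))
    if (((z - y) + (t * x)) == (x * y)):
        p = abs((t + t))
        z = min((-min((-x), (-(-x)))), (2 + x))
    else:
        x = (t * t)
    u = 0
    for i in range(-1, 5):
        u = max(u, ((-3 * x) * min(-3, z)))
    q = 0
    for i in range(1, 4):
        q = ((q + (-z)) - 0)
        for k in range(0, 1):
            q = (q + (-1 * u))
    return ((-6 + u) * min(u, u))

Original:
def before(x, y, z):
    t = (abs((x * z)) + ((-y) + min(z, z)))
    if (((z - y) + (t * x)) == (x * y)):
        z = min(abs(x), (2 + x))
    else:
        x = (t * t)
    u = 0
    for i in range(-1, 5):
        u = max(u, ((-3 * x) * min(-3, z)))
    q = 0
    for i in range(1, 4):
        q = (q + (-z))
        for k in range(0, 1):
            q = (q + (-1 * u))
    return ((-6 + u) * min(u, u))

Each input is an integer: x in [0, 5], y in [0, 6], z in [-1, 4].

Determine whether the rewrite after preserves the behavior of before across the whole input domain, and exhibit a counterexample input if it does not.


Not equivalent: x=1, y=0, z=-1 separates them (0 vs 1080).
before: t := 0 | (((z - y) + (t * x)) == (x * y)): false | x := 0 | u := 0 | iter i=-1: | u := 0 | iter i=0: | u := 0 | iter i=1: | u := 0 | iter i=2: | u := 0 | iter i=3: | u := 0 | iter i=4: | u := 0 | q := 0 | iter i=1: | q := 1 | iter k=0: | q := 1 | iter i=2: | q := 2 | iter k=0: | q := 2 | iter i=3: | q := 3 | iter k=0: | q := 3 | result 0
after: v := -1 | t := -2 | (((z - y) + (t * x)) == (x * y)): false | x := 4 | u := 0 | iter i=-1: | u := 36 | iter i=0: | u := 36 | iter i=1: | u := 36 | iter i=2: | u := 36 | iter i=3: | u := 36 | iter i=4: | u := 36 | q := 0 | iter i=1: | q := 1 | iter k=0: | q := -35 | iter i=2: | q := -34 | iter k=0: | q := -70 | iter i=3: | q := -69 | iter k=0: | q := -105 | result 1080
verdict: not equivalent; witness: x=1, y=0, z=-1


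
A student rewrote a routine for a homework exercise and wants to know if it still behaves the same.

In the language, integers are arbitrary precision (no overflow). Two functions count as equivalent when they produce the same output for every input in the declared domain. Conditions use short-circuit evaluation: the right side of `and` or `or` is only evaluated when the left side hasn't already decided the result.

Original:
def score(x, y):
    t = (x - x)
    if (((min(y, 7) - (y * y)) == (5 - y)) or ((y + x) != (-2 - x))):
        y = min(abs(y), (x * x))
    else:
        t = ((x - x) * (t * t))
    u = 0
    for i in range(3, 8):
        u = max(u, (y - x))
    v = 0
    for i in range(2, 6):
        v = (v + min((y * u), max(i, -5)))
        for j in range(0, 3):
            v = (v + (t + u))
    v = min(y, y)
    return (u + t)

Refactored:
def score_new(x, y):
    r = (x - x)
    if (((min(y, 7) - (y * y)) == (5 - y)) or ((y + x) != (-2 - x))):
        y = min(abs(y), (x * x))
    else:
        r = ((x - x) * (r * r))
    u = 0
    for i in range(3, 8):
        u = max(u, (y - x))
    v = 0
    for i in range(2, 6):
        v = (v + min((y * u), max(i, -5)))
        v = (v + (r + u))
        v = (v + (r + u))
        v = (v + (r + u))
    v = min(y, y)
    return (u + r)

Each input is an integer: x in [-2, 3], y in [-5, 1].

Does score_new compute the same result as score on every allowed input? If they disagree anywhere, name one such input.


Reading the diff, among the changes: loop structure differs, local variable names differ, arithmetic usage differs, statement counts differ.
As a probe, take x=3, y=-5: score runs t becomes 0; next (((min(y, 7) - (y * y)) == (5 - y)) or ((y + x) != (-2 - x))) evaluates to true; next y becomes 5; next u becomes 0; next at i=3:; next u becomes 2; next at i=4:; next u becomes 2; next at i=5:; next u becomes 2; next at i=6:; next u becomes 2; next at i=7:; next u becomes 2; next v becomes 0; next at i=2:; next v becomes 2; next at j=0:; next v becomes 4; next at j=1:; next v becomes 6; next at j=2:; next v becomes 8; next at i=3:; next v becomes 11; next at j=0:; next v becomes 13; next at j=1:; next v becomes 15; next at j=2:; next v becomes 17; next at i=4:; next v becomes 21; next at j=0:; next v becomes 23; next at j=1:; next v becomes 25; next at j=2:; next v becomes 27; next at i=5:; next v becomes 32; next at j=0:; next v becomes 34; next at j=1:; next v becomes 36; next at j=2:; next v becomes 38; next v becomes 5; next final value 2; score_new runs r becomes 0; next (((min(y, 7) - (y * y)) == (5 - y)) or ((y + x) != (-2 - x))) evaluates to true; next y becomes 5; next u becomes 0; next at i=3:; next u becomes 2; next at i=4:; next u becomes 2; next at i=5:; next u becomes 2; next at i=6:; next u becomes 2; next at i=7:; next u becomes 2; next v becomes 0; next at i=2:; next v becomes 2; next v becomes 4; next v becomes 6; next v becomes 8; next at i=3:; next v becomes 11; next v becomes 13; next v becomes 15; next v becomes 17; next at i=4:; next v becomes 21; next v becomes 23; next v becomes 25; next v becomes 27; next at i=5:; next v becomes 32; next v becomes 34; next v becomes 36; next v becomes 38; next v becomes 5; next final value 2; both end at 2.
Across all 42 domain points the two functions coincide.
verdict: equivalent


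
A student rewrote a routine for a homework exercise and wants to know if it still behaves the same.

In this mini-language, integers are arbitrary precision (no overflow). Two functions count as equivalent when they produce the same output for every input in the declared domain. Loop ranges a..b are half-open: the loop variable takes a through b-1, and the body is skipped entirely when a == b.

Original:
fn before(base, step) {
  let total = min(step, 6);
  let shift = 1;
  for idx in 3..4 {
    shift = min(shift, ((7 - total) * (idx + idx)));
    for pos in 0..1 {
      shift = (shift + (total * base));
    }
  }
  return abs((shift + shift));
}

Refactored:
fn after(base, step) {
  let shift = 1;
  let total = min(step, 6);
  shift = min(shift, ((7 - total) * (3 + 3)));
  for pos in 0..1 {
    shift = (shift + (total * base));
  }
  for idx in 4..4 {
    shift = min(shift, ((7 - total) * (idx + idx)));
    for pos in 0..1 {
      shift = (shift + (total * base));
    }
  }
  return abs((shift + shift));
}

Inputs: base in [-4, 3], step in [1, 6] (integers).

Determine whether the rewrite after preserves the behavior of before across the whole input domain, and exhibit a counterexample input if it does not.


Behavior is preserved: although loop structure differs; and statement counts differ; and min/max/abs usage differs; and arithmetic usage differs; and constant usage differs, the outputs never diverge.
One worked example (base=-3, step=2) — before: total = 2; shift = 1; [idx=3]; shift = 1; [pos=0]; shift = -5; return 10; after: shift = 1; total = 2; shift = 1; [pos=0]; shift = -5; the idx loop: no iterations; return 10; agreement on 10.
Sweeping the whole domain (48 inputs) finds no disagreement.
verdict: equivalent


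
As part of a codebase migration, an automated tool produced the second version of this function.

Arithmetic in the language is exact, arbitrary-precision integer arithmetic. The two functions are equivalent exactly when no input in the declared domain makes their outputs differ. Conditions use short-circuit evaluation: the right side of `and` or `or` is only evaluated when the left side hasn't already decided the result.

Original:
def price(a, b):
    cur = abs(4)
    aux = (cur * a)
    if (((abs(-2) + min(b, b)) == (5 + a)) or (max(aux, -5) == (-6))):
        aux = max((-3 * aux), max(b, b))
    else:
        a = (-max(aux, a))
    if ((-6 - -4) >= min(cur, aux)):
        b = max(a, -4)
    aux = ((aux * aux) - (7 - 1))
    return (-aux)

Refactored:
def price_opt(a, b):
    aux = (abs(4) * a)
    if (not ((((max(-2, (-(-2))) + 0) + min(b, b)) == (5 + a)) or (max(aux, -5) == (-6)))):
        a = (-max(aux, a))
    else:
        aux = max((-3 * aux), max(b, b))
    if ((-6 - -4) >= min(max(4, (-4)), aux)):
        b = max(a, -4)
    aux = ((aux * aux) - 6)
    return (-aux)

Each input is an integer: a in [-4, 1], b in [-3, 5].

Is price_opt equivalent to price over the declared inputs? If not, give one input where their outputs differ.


Reading the diff, among the changes: min/max/abs usage differs, plus constant usage differs, plus arithmetic usage differs, plus local variable names differ, plus boolean connective usage differs, plus statement counts differ.
One worked example (a=-4, b=1) — price: cur=4, then aux=-16, then (((abs(-2) + min(b, b)) == (5 + a)) or (max(aux, -5) == (-6))) is false, then a=4, then ((-6 - -4) >= min(cur, aux)) is true, then b=4, then aux=250, then returns -250; price_opt: aux=-16, then (not ((((max(-2, (-(-2))) + 0) + min(b, b)) == (5 + a)) or (max(aux, -5) == (-6)))) is true, then a=4, then ((-6 - -4) >= min(max(4, (-4)), aux)) is true, then b=4, then aux=250, then returns -250; agreement on -250.
Across all 54 domain points the two functions coincide.
verdict: equivalent


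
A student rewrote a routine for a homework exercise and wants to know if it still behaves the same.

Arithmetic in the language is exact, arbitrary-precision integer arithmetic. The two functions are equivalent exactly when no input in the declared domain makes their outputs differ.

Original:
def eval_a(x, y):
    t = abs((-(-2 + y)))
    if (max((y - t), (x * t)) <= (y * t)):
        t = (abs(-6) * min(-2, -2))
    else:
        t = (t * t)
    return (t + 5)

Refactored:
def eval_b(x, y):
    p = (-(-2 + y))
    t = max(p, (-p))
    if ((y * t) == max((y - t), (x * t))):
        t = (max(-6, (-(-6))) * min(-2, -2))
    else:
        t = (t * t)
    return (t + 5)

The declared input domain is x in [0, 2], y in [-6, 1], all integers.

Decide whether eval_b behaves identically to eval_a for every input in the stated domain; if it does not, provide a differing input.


There is a counterexample at x=0, y=1: -7 on one side, 6 on the other.
eval_a: t = 1; (max((y - t), (x * t)) <= (y * t)) -> true; t = -12; return -7
eval_b: p = 1; t = 1; ((y * t) == max((y - t), (x * t))) -> false; t = 1; return 6
verdict: not equivalent; witness: x=0, y=1


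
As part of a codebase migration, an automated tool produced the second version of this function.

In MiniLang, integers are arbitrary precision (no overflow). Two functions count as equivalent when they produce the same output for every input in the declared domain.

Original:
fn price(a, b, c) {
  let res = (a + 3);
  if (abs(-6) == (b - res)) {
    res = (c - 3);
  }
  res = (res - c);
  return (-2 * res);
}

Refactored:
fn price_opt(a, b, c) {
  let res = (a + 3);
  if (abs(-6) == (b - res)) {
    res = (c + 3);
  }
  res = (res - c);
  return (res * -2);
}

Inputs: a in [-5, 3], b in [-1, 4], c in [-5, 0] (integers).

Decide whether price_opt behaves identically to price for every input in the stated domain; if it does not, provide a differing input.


Input a=-5, b=4, c=-5: 6 from price versus -6 from price_opt.
verdict: not equivalent; witness: a=-5, b=4, c=-5


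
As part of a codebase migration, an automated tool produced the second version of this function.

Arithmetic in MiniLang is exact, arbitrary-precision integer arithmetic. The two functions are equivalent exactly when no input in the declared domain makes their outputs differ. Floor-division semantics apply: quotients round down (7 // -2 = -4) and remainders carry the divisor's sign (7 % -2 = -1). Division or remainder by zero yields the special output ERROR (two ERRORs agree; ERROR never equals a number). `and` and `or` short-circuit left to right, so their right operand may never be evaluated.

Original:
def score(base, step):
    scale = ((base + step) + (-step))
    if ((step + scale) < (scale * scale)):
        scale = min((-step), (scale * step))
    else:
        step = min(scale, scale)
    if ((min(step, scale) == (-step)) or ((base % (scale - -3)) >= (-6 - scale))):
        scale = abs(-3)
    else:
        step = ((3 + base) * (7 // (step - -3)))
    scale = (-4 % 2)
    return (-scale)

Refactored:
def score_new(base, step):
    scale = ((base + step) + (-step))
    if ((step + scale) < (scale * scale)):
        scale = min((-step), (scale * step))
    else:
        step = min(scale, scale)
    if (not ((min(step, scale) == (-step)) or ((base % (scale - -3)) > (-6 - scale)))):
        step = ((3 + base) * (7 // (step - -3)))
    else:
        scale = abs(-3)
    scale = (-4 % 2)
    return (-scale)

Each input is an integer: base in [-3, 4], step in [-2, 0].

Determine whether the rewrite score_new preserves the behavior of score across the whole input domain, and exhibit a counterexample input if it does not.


Although `((base % (scale - -3)) >= (-6 - scale))` became `((base % (scale - -3)) > (-6 - scale))`, no input in the stated domain can expose it.
One worked example (base=2, step=-1) — score: scale = 2; ((step + scale) < (scale * scale)) -> true; scale = -2; ((min(step, scale) == (-step)) or ((base % (scale - -3)) >= (-6 - scale))) -> true; scale = 3; scale = 0; return 0; score_new: scale = 2; ((step + scale) < (scale * scale)) -> true; scale = -2; (not ((min(step, scale) == (-step)) or ((base % (scale - -3)) > (-6 - scale)))) -> false; scale = 3; scale = 0; return 0; agreement on 0.
Sweeping the whole domain (24 inputs) finds no disagreement.
verdict: equivalent


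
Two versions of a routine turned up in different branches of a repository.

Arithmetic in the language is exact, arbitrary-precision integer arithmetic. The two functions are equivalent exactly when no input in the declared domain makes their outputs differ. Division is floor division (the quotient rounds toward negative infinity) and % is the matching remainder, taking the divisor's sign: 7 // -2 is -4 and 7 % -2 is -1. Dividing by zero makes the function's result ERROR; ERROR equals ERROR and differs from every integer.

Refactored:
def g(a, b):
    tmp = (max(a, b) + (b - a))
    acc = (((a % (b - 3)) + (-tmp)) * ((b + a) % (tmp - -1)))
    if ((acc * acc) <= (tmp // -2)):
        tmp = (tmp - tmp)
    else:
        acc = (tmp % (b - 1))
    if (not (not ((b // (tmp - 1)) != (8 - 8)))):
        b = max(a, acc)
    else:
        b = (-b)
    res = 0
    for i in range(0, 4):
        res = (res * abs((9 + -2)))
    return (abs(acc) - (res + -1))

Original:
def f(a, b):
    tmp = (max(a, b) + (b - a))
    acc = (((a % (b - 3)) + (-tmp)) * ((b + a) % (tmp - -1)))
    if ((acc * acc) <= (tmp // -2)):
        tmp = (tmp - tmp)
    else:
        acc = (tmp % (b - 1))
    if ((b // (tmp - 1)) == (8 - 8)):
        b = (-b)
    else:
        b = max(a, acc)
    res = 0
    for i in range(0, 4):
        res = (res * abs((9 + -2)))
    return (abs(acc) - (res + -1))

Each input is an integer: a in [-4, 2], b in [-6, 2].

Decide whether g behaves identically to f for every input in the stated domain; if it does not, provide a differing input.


This is a faithful refactor — comparison usage differs; boolean connective usage differs, but the computed results match everywhere.
Tracing a=2, b=-5: f: tmp := -5 | acc := 3 | ((acc * acc) <= (tmp // -2)): false | acc := -5 | ((b // (tmp - 1)) == (8 - 8)): true | b := 5 | res := 0 | iter i=0: | res := 0 | iter i=1: | res := 0 | iter i=2: | res := 0 | iter i=3: | res := 0 | result 6 | g: tmp := -5 | acc := 3 | ((acc * acc) <= (tmp // -2)): false | acc := -5 | (not (not ((b // (tmp - 1)) != (8 - 8)))): false | b := 5 | res := 0 | iter i=0: | res := 0 | iter i=1: | res := 0 | iter i=2: | res := 0 | iter i=3: | res := 0 | result 6 — matching result 6.
Across all 63 domain points the two functions coincide.
verdict: equivalent


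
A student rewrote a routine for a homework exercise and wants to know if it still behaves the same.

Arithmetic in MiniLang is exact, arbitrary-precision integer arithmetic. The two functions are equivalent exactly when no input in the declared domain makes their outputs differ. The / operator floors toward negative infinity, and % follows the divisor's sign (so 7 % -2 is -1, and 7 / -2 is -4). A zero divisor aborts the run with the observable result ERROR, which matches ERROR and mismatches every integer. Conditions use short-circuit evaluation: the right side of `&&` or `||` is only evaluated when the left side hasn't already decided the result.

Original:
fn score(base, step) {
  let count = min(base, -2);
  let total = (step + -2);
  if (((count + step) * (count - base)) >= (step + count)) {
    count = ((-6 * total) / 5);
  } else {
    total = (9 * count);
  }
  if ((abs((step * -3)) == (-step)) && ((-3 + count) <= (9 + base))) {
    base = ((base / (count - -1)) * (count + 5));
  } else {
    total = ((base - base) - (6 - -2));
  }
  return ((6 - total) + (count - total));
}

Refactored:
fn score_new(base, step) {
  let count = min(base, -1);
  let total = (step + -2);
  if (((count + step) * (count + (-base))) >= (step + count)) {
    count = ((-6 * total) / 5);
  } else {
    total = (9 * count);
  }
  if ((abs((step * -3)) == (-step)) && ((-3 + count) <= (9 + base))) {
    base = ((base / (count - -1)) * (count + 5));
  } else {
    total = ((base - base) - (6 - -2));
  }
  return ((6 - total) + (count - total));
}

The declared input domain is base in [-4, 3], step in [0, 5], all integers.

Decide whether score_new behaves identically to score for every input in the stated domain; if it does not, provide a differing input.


These are not equivalent — on base=-1, step=2 the outputs split (22 vs 21).
score: count becomes -2; next total becomes 0; next (((count + step) * (count - base)) >= (step + count)) evaluates to true; next count becomes 0; next ((abs((step * -3)) == (-step)) && ((-3 + count) <= (9 + base))) evaluates to false; next total becomes -8; next final value 22
score_new: count becomes -1; next total becomes 0; next (((count + step) * (count + (-base))) >= (step + count)) evaluates to false; next total becomes -9; next ((abs((step * -3)) == (-step)) && ((-3 + count) <= (9 + base))) evaluates to false; next total becomes -8; next final value 21
verdict: not equivalent; witness: base=-1, step=2


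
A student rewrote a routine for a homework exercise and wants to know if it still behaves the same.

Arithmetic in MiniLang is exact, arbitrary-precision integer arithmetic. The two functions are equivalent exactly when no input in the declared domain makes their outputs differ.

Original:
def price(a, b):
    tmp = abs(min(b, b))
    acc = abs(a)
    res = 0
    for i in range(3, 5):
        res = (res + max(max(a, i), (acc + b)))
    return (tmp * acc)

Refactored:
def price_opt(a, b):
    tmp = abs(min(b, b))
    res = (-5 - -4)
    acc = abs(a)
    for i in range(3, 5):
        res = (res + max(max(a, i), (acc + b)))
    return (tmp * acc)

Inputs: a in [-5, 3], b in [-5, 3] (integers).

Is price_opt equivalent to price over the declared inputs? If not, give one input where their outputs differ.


The suspicious-looking change has no observable effect anywhere in the declared ranges.
Tracing a=1, b=-5: price: tmp becomes 5; next acc becomes 1; next res becomes 0; next at i=3:; next res becomes 3; next at i=4:; next res becomes 7; next final value 5 | price_opt: tmp becomes 5; next res becomes -1; next acc becomes 1; next at i=3:; next res becomes 2; next at i=4:; next res becomes 6; next final value 5 — matching result 5.
Checked all 81 inputs in the declared domain: the outputs agree on every one.
verdict: equivalent


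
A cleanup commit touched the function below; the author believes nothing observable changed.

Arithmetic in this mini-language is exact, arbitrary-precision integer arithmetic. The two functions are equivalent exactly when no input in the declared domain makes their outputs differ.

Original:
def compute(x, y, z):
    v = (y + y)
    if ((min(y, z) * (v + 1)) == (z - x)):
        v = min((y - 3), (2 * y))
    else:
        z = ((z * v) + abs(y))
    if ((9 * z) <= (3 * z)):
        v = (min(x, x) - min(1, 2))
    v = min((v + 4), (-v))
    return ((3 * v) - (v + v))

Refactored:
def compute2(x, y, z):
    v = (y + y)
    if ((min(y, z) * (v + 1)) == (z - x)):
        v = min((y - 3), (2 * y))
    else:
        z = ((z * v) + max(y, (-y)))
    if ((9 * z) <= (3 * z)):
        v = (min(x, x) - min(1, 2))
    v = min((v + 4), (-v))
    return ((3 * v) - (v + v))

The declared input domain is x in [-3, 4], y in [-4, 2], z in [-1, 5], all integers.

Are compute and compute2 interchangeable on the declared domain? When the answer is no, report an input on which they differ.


Reading the diff, among the changes: min/max/abs usage differs.
Spot check at x=4, y=-1, z=5 — compute: v becomes -2; next ((min(y, z) * (v + 1)) == (z - x)) evaluates to true; next v becomes -4; next ((9 * z) <= (3 * z)) evaluates to false; next v becomes 0; next final value 0. compute2: v becomes -2; next ((min(y, z) * (v + 1)) == (z - x)) evaluates to true; next v becomes -4; next ((9 * z) <= (3 * z)) evaluates to false; next v becomes 0; next final value 0. Both give 0.
Every one of the 392 inputs gives matching results.
verdict: equivalent


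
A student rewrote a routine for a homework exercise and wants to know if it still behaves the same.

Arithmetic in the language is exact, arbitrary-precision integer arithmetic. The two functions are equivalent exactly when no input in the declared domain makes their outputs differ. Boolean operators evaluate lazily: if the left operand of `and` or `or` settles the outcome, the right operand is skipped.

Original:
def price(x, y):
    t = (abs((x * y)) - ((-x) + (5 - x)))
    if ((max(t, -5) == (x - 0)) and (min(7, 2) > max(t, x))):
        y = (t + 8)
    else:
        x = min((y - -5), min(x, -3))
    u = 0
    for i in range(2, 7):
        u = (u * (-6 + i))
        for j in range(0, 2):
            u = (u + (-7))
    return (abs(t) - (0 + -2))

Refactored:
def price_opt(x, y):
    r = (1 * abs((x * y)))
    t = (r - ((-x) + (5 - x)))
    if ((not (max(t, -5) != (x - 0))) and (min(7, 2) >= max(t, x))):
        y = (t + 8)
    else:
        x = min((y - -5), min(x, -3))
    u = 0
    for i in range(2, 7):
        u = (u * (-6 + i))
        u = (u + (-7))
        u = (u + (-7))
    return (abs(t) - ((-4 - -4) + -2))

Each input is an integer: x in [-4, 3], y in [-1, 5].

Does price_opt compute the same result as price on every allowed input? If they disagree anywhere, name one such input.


The suspicious edit (`(min(7, 2) > max(t, x))` became `(min(7, 2) >= max(t, x))`) never changes the result for any input inside the declared domain.
Spot check at x=0, y=2 — price: t := -5 | ((max(t, -5) == (x - 0)) and (min(7, 2) > max(t, x))): false | x := -3 | u := 0 | iter i=2: | u := 0 | iter j=0: | u := -7 | iter j=1: | u := -14 | iter i=3: | u := 42 | iter j=0: | u := 35 | iter j=1: | u := 28 | iter i=4: | u := -56 | iter j=0: | u := -63 | iter j=1: | u := -70 | iter i=5: | u := 70 | iter j=0: | u := 63 | iter j=1: | u := 56 | iter i=6: | u := 0 | iter j=0: | u := -7 | iter j=1: | u := -14 | result 7. price_opt: r := 0 | t := -5 | ((not (max(t, -5) != (x - 0))) and (min(7, 2) >= max(t, x))): false | x := -3 | u := 0 | iter i=2: | u := 0 | u := -7 | u := -14 | iter i=3: | u := 42 | u := 35 | u := 28 | iter i=4: | u := -56 | u := -63 | u := -70 | iter i=5: | u := 70 | u := 63 | u := 56 | iter i=6: | u := 0 | u := -7 | u := -14 | result 7. Both give 7.
Every one of the 56 inputs gives matching results.
verdict: equivalent
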